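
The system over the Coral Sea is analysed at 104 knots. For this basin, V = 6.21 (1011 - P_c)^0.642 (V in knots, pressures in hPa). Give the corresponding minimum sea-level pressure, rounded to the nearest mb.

ΔP = (V / 6.21)^(1/0.642) = (104/6.21)^1.558.
104/6.21 = 16.747; 16.747^1.558 ≈ 80.62 mb.
P_c = 1011 − 80.62 = 930.38 ≈ 930 mb.

930 mb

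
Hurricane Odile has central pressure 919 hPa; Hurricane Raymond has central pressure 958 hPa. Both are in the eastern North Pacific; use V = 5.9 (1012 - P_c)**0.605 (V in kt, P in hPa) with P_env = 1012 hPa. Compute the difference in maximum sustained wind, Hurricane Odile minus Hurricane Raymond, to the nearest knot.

26 kt

Hurricane Odile: ΔP = 93; V ≈ 5.9 × 93^0.605 ≈ 91.58 kt.
Hurricane Raymond: ΔP = 54; V ≈ 5.9 × 54^0.605 ≈ 65.91 kt.
Difference ≈ 91.58 − 65.91 = 25.67 → 26 kt.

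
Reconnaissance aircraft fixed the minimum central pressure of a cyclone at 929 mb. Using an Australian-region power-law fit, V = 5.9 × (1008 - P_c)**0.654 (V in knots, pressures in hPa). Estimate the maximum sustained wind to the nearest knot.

ΔP = 1008 − 929 = 79 mb.
79^0.654 ≈ 17.420.
V ≈ 5.9 × 17.420 ≈ 102.8 kt.

103 kt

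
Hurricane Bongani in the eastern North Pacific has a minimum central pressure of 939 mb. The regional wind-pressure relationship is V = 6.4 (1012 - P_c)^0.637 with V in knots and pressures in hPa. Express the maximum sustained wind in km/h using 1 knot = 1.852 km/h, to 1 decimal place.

ΔP = 1012 − 939 = 73 mb.
V ≈ 6.4 × 73^0.637 = 6.4 × 15.379 ≈ 98.428 kt.
98.428 × 1.852 ≈ 182.29 km/h → 182.3 km/h.

182.3 km/h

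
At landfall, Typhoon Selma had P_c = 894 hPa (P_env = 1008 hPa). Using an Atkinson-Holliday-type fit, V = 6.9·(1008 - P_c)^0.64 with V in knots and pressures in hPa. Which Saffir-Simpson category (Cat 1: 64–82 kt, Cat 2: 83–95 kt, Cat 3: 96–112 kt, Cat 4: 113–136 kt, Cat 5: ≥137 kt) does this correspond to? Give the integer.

ΔP = 1008 − 894 = 114 hPa.
V ≈ 6.9 × 114^0.64 = 6.9 × 20.72 ≈ 143 kt.
143 kt falls in the Category 5 band.

5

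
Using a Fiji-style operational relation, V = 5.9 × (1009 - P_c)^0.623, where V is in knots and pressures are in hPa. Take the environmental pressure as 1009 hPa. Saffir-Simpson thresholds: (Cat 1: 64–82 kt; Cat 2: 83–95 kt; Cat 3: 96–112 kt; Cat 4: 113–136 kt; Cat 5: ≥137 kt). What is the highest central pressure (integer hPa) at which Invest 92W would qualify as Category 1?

963 hPa

Category 1 begins at V = 64 kt.
Required ΔP = (64/5.9)^(1/0.623) = 10.847^1.605 ≈ 45.90 hPa.
P_c ≤ 1009 − 45.90 = 963.10, so the highest integer P_c is 963 hPa.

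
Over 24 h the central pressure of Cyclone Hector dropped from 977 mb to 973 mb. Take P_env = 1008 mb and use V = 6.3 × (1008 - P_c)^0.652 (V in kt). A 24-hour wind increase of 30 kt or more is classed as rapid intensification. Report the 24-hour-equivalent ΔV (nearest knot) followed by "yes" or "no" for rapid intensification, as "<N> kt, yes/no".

5 kt, no

V₁: ΔP = 31, V ≈ 6.3 × 31^0.652 ≈ 59.12 kt.
V₂: ΔP = 35, V ≈ 6.3 × 35^0.652 ≈ 63.98 kt.
ΔV over 24 h = 4.86 kt → 24 h equivalent = 4.86 × 24/24 ≈ 4.86 kt.
5 kt < 30 kt ⇒ not rapid intensification.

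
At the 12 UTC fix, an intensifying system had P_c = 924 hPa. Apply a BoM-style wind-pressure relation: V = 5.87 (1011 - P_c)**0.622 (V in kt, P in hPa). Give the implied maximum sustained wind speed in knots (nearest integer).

ΔP = 1011 − 924 = 87 hPa.
87^0.622 ≈ 16.084.
V ≈ 5.87 × 16.084 ≈ 94.4 kt.

94 kt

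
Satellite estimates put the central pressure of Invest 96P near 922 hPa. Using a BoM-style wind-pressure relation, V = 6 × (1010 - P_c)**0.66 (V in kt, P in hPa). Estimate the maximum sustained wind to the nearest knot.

ΔP = 1010 − 922 = 88 hPa.
88^0.66 ≈ 19.203.
V ≈ 6 × 19.203 ≈ 115.2 kt.

115 kt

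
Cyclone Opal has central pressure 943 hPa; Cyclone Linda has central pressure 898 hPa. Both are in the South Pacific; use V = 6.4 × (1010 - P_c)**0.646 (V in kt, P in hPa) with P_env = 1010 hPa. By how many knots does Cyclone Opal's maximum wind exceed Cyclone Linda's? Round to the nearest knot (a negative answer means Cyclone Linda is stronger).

-38 kt

Cyclone Opal: ΔP = 67; V ≈ 6.4 × 67^0.646 ≈ 96.79 kt.
Cyclone Linda: ΔP = 112; V ≈ 6.4 × 112^0.646 ≈ 134.89 kt.
Difference ≈ 96.79 − 134.89 = -38.10 → -38 kt.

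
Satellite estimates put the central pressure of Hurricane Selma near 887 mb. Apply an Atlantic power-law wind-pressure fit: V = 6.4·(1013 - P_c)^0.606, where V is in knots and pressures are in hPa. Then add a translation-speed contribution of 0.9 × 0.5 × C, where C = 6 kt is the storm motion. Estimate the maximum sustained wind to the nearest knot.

ΔP = 1013 − 887 = 126 mb.
126^0.606 ≈ 18.742.
V ≈ 6.4 × 18.742 ≈ 120.0 kt.
Translation term: 0.9 × 0.5 × 6 = 2.7 kt.
Corrected V ≈ 122.7 kt → 123 kt.

123 kt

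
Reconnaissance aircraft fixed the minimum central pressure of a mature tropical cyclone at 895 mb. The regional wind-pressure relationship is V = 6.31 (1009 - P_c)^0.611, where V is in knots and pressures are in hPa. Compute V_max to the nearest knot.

ΔP = 1009 − 895 = 114 mb.
114^0.611 ≈ 18.062.
V ≈ 6.31 × 18.062 ≈ 114.0 kt.

114 kt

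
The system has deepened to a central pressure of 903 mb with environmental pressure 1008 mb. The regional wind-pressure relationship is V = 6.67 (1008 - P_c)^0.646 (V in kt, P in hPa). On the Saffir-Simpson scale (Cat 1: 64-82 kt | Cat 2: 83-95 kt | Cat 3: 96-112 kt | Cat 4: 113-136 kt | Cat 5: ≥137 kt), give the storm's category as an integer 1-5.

4

ΔP = 1008 − 903 = 105 mb.
V ≈ 6.67 × 105^0.646 = 6.67 × 20.22 ≈ 135 kt.
135 kt falls in the Category 4 band.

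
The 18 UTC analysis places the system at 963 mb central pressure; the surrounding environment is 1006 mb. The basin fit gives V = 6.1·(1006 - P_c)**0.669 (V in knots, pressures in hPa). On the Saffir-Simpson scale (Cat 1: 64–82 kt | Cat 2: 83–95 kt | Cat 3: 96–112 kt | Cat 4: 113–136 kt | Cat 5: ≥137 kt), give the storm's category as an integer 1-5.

1

ΔP = 1006 − 963 = 43 mb.
V ≈ 6.1 × 43^0.669 = 6.1 × 12.38 ≈ 76 kt.
76 kt falls in the Category 1 band.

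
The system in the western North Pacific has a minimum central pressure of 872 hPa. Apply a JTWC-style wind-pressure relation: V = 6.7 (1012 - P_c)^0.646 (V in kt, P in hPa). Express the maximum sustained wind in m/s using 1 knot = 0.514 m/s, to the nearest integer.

ΔP = 1012 − 872 = 140 hPa.
V ≈ 6.7 × 140^0.646 = 6.7 × 24.344 ≈ 163.107 kt.
163.107 × 0.514 ≈ 83.84 m/s → 84 m/s.

84 m/s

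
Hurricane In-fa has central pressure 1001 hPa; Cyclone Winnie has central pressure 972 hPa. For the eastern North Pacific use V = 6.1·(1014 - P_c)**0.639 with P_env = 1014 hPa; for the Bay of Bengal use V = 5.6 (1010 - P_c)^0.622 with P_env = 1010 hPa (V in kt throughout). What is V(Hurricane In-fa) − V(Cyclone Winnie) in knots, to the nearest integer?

-22 kt

Hurricane In-fa: ΔP = 13; V ≈ 6.1 × 13^0.639 ≈ 31.42 kt.
Cyclone Winnie: ΔP = 38; V ≈ 5.6 × 38^0.622 ≈ 53.80 kt.
Difference ≈ 31.42 − 53.80 = -22.38 → -22 kt.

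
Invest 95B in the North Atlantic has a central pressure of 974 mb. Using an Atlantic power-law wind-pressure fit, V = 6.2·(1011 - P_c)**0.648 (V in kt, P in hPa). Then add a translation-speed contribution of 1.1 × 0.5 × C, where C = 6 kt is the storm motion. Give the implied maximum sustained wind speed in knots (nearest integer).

68 kt

ΔP = 1011 − 974 = 37 mb.
37^0.648 ≈ 10.380.
V ≈ 6.2 × 10.380 ≈ 64.4 kt.
Translation term: 1.1 × 0.5 × 6 = 3.3 kt.
Corrected V ≈ 67.7 kt → 68 kt.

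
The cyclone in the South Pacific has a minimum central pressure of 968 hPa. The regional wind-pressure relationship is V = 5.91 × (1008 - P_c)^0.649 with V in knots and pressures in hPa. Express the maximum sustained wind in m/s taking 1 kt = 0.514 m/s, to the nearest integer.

ΔP = 1008 − 968 = 40 hPa.
V ≈ 5.91 × 40^0.649 = 5.91 × 10.958 ≈ 64.763 kt.
64.763 × 0.514 ≈ 33.29 m/s → 33 m/s.

33 m/s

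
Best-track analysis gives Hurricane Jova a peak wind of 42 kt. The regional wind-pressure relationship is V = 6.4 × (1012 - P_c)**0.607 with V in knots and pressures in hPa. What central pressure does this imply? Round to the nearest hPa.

990 hPa

ΔP = (V / 6.4)^(1/0.607) = (42/6.4)^1.647.
42/6.4 = 6.562; 6.562^1.647 ≈ 22.19 hPa.
P_c = 1012 − 22.19 = 989.81 ≈ 990 hPa.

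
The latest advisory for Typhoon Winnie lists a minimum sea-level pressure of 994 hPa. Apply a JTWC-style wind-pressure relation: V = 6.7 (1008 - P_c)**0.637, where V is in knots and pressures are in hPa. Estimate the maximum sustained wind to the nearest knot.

ΔP = 1008 − 994 = 14 hPa.
14^0.637 ≈ 5.371.
V ≈ 6.7 × 5.371 ≈ 36.0 kt.

36 kt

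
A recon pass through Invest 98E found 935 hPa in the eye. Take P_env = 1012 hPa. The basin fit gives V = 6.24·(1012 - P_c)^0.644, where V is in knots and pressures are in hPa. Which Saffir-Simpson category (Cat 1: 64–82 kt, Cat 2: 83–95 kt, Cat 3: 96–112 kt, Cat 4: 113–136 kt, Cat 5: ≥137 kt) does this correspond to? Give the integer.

3

ΔP = 1012 − 935 = 77 hPa.
V ≈ 6.24 × 77^0.644 = 6.24 × 16.40 ≈ 102 kt.
102 kt falls in the Category 3 band.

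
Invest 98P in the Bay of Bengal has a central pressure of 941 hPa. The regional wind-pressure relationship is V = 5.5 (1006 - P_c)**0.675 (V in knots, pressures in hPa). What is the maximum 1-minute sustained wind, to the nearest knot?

ΔP = 1006 − 941 = 65 hPa.
65^0.675 ≈ 16.738.
V ≈ 5.5 × 16.738 ≈ 92.1 kt.

92 kt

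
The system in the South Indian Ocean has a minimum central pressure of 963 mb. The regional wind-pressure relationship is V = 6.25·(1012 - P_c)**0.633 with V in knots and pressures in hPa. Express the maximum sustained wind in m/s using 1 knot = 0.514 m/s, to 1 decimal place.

37.7 m/s

ΔP = 1012 − 963 = 49 mb.
V ≈ 6.25 × 49^0.633 = 6.25 × 11.746 ≈ 73.413 kt.
73.413 × 0.514 ≈ 37.73 m/s → 37.7 m/s.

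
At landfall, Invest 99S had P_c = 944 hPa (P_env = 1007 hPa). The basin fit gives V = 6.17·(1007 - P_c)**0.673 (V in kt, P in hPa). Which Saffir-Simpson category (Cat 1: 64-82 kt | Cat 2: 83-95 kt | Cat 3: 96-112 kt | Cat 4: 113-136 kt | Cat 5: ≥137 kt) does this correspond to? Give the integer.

ΔP = 1007 − 944 = 63 hPa.
V ≈ 6.17 × 63^0.673 = 6.17 × 16.25 ≈ 100 kt.
100 kt falls in the Category 3 band.

3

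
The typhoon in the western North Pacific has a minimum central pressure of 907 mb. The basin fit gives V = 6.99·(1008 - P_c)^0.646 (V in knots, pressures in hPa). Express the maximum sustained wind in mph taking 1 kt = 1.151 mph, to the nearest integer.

ΔP = 1008 − 907 = 101 mb.
V ≈ 6.99 × 101^0.646 = 6.99 × 19.715 ≈ 137.806 kt.
137.806 × 1.151 ≈ 158.61 mph → 159 mph.

159 mph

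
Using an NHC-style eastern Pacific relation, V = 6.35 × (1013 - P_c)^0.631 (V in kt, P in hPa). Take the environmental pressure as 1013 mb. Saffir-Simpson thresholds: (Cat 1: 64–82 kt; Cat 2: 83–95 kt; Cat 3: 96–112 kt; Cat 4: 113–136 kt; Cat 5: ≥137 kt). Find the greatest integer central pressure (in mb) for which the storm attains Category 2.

954 mb

Category 2 begins at V = 83 kt.
Required ΔP = (83/6.35)^(1/0.631) = 13.071^1.585 ≈ 58.76 mb.
P_c ≤ 1013 − 58.76 = 954.24, so the highest integer P_c is 954 mb.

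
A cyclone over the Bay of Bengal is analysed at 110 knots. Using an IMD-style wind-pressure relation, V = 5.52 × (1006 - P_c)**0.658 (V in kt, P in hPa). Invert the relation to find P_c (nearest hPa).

ΔP = (V / 5.52)^(1/0.658) = (110/5.52)^1.520.
110/5.52 = 19.928; 19.928^1.520 ≈ 94.37 hPa.
P_c = 1006 − 94.37 = 911.63 ≈ 912 hPa.

912 hPa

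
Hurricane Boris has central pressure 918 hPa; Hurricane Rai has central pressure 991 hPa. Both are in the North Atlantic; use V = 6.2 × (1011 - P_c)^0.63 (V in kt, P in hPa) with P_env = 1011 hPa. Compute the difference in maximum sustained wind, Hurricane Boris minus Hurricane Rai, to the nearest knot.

67 kt

Hurricane Boris: ΔP = 93; V ≈ 6.2 × 93^0.63 ≈ 107.78 kt.
Hurricane Rai: ΔP = 20; V ≈ 6.2 × 20^0.63 ≈ 40.93 kt.
Difference ≈ 107.78 − 40.93 = 66.85 → 67 kt.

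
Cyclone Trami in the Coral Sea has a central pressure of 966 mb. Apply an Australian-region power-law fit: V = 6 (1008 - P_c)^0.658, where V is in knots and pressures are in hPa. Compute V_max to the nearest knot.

70 kt

ΔP = 1008 − 966 = 42 mb.
42^0.658 ≈ 11.698.
V ≈ 6 × 11.698 ≈ 70.2 kt.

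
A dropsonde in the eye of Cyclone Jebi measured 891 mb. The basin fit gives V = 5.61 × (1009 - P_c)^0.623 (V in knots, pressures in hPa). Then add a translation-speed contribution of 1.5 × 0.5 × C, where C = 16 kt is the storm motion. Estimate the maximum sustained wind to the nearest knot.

ΔP = 1009 − 891 = 118 mb.
118^0.623 ≈ 19.534.
V ≈ 5.61 × 19.534 ≈ 109.6 kt.
Translation term: 1.5 × 0.5 × 16 = 12 kt.
Corrected V ≈ 121.6 kt → 122 kt.

122 kt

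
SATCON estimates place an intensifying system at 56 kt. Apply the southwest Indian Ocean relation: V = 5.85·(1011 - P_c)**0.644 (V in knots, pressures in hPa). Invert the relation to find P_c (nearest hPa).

ΔP = (V / 5.85)^(1/0.644) = (56/5.85)^1.553.
56/5.85 = 9.573; 9.573^1.553 ≈ 33.37 hPa.
P_c = 1011 − 33.37 = 977.63 ≈ 978 hPa.

978 hPa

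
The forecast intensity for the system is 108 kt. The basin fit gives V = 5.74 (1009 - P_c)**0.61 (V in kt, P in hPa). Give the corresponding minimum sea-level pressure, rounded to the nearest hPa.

ΔP = (V / 5.74)^(1/0.61) = (108/5.74)^1.639.
108/5.74 = 18.815; 18.815^1.639 ≈ 122.85 hPa.
P_c = 1009 − 122.85 = 886.15 ≈ 886 hPa.

886 hPa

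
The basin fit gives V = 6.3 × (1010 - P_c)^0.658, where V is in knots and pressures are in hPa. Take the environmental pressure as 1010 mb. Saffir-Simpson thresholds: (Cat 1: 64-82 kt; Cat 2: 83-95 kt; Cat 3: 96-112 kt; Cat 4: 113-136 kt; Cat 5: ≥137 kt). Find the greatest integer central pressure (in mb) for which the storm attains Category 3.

Category 3 begins at V = 96 kt.
Required ΔP = (96/6.3)^(1/0.658) = 15.238^1.520 ≈ 62.77 mb.
P_c ≤ 1010 − 62.77 = 947.23, so the highest integer P_c is 947 mb.

947 mb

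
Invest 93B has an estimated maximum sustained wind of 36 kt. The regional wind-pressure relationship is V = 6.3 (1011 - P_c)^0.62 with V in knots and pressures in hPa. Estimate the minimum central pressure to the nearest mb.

ΔP = (V / 6.3)^(1/0.62) = (36/6.3)^1.613.
36/6.3 = 5.714; 5.714^1.613 ≈ 16.63 mb.
P_c = 1011 − 16.63 = 994.37 ≈ 994 mb.

994 mb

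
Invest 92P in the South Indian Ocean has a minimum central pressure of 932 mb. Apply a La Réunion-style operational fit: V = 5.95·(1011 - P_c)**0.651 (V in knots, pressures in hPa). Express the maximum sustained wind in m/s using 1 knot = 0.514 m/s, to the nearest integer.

53 m/s

ΔP = 1011 − 932 = 79 mb.
V ≈ 5.95 × 79^0.651 = 5.95 × 17.193 ≈ 102.299 kt.
102.299 × 0.514 ≈ 52.58 m/s → 53 m/s.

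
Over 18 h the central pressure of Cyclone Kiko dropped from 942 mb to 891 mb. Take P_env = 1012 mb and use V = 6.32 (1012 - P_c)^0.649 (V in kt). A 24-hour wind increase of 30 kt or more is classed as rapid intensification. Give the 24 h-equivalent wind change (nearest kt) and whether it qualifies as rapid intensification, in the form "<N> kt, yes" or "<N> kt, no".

57 kt, yes

V₁: ΔP = 70, V ≈ 6.32 × 70^0.649 ≈ 99.58 kt.
V₂: ΔP = 121, V ≈ 6.32 × 121^0.649 ≈ 142.05 kt.
ΔV over 18 h = 42.47 kt → 24 h equivalent = 42.47 × 24/18 ≈ 56.63 kt.
57 kt ≥ 30 kt ⇒ rapid intensification.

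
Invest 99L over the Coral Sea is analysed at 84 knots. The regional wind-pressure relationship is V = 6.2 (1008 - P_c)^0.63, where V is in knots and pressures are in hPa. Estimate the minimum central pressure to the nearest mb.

ΔP = (V / 6.2)^(1/0.63) = (84/6.2)^1.587.
84/6.2 = 13.548; 13.548^1.587 ≈ 62.61 mb.
P_c = 1008 − 62.61 = 945.39 ≈ 945 mb.

945 mb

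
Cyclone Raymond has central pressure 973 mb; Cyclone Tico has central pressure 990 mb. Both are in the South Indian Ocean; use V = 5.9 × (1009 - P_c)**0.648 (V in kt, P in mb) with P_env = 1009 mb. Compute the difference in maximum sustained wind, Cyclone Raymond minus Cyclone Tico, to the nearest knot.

Cyclone Raymond: ΔP = 36; V ≈ 5.9 × 36^0.648 ≈ 60.16 kt.
Cyclone Tico: ΔP = 19; V ≈ 5.9 × 19^0.648 ≈ 39.76 kt.
Difference ≈ 60.16 − 39.76 = 20.40 → 20 kt.

20 kt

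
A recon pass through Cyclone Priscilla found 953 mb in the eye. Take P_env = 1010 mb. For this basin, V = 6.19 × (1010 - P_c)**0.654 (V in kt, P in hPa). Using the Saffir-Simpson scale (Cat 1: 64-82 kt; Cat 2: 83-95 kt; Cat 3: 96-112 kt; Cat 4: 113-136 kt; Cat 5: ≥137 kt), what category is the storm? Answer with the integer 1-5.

2

ΔP = 1010 − 953 = 57 mb.
V ≈ 6.19 × 57^0.654 = 6.19 × 14.07 ≈ 87 kt.
87 kt falls in the Category 2 band.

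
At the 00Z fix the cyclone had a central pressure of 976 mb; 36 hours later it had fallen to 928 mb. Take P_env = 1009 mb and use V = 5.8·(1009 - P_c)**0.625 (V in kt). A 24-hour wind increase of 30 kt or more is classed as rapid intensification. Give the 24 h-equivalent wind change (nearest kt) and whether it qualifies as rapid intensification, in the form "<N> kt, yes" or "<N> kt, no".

26 kt, no

V₁: ΔP = 33, V ≈ 5.8 × 33^0.625 ≈ 51.58 kt.
V₂: ΔP = 81, V ≈ 5.8 × 81^0.625 ≈ 90.41 kt.
ΔV over 36 h = 38.83 kt → 24 h equivalent = 38.83 × 24/36 ≈ 25.89 kt.
26 kt < 30 kt ⇒ not rapid intensification.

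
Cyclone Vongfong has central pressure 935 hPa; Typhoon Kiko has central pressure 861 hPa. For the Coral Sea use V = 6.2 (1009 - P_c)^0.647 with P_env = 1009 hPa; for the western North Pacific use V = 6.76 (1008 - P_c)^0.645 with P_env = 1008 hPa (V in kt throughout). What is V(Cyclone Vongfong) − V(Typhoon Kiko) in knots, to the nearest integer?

-69 kt

Cyclone Vongfong: ΔP = 74; V ≈ 6.2 × 74^0.647 ≈ 100.41 kt.
Typhoon Kiko: ΔP = 147; V ≈ 6.76 × 147^0.645 ≈ 168.99 kt.
Difference ≈ 100.41 − 168.99 = -68.58 → -69 kt.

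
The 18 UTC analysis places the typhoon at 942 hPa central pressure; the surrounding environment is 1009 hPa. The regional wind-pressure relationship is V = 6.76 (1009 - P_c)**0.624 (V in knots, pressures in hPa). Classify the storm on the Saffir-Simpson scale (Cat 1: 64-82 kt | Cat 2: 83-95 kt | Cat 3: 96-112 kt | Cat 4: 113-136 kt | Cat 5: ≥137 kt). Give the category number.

ΔP = 1009 − 942 = 67 hPa.
V ≈ 6.76 × 67^0.624 = 6.76 × 13.79 ≈ 93 kt.
93 kt falls in the Category 2 band.

2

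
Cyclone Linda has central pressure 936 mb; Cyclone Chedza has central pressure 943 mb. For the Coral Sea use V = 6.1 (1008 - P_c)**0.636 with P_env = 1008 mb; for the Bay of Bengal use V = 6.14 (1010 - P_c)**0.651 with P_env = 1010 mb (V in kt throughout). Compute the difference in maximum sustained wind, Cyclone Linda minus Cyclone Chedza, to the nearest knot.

Cyclone Linda: ΔP = 72; V ≈ 6.1 × 72^0.636 ≈ 92.60 kt.
Cyclone Chedza: ΔP = 67; V ≈ 6.14 × 67^0.651 ≈ 94.83 kt.
Difference ≈ 92.60 − 94.83 = -2.23 → -2 kt.

-2 kt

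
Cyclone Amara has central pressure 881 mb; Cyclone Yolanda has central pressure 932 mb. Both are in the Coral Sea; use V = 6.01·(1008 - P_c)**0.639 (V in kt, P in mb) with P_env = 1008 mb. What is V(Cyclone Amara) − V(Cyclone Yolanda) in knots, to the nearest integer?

37 kt

Cyclone Amara: ΔP = 127; V ≈ 6.01 × 127^0.639 ≈ 132.80 kt.
Cyclone Yolanda: ΔP = 76; V ≈ 6.01 × 76^0.639 ≈ 95.66 kt.
Difference ≈ 132.80 − 95.66 = 37.14 → 37 kt.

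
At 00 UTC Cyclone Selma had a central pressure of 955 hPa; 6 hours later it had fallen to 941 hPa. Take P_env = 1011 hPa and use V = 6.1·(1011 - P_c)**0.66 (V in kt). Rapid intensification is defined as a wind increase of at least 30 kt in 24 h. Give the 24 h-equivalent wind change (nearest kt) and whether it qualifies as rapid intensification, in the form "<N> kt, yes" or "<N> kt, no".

V₁: ΔP = 56, V ≈ 6.1 × 56^0.66 ≈ 86.92 kt.
V₂: ΔP = 70, V ≈ 6.1 × 70^0.66 ≈ 100.72 kt.
ΔV over 6 h = 13.80 kt → 24 h equivalent = 13.80 × 24/6 ≈ 55.20 kt.
55 kt ≥ 30 kt ⇒ rapid intensification.

55 kt, yes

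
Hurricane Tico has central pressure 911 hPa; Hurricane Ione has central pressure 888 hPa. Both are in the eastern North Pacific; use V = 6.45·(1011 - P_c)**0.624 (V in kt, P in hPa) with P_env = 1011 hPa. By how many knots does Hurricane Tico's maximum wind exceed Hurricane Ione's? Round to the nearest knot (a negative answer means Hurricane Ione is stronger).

Hurricane Tico: ΔP = 100; V ≈ 6.45 × 100^0.624 ≈ 114.17 kt.
Hurricane Ione: ΔP = 123; V ≈ 6.45 × 123^0.624 ≈ 129.92 kt.
Difference ≈ 114.17 − 129.92 = -15.75 → -16 kt.

-16 kt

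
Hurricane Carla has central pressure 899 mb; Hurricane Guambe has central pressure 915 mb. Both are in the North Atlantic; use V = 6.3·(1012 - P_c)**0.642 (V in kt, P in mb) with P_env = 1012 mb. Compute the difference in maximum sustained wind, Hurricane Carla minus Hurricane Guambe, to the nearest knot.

Hurricane Carla: ΔP = 113; V ≈ 6.3 × 113^0.642 ≈ 131.04 kt.
Hurricane Guambe: ΔP = 97; V ≈ 6.3 × 97^0.642 ≈ 118.81 kt.
Difference ≈ 131.04 − 118.81 = 12.23 → 12 kt.

12 kt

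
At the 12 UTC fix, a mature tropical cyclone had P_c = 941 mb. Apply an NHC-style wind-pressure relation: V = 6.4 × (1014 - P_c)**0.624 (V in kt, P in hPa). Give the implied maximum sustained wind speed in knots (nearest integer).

ΔP = 1014 − 941 = 73 mb.
73^0.624 ≈ 14.545.
V ≈ 6.4 × 14.545 ≈ 93.1 kt.

93 kt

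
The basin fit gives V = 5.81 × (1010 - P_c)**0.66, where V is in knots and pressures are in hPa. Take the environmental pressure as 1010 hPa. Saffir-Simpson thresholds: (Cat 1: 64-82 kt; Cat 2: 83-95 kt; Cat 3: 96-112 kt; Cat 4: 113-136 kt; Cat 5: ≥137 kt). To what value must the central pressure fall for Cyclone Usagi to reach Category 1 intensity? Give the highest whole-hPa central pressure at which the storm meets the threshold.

Category 1 begins at V = 64 kt.
Required ΔP = (64/5.81)^(1/0.66) = 11.015^1.515 ≈ 37.91 hPa.
P_c ≤ 1010 − 37.91 = 972.09, so the highest integer P_c is 972 hPa.

972 hPa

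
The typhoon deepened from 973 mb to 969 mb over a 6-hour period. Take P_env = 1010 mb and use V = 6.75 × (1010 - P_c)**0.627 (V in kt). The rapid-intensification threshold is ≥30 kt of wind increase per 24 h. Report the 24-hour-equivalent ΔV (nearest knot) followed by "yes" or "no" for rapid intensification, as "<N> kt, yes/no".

17 kt, no

V₁: ΔP = 37, V ≈ 6.75 × 37^0.627 ≈ 64.95 kt.
V₂: ΔP = 41, V ≈ 6.75 × 41^0.627 ≈ 69.27 kt.
ΔV over 6 h = 4.32 kt → 24 h equivalent = 4.32 × 24/6 ≈ 17.28 kt.
17 kt < 30 kt ⇒ not rapid intensification.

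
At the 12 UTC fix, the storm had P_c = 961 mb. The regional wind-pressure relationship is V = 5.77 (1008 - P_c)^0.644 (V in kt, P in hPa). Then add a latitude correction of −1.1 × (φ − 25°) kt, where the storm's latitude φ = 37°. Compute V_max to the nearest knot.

ΔP = 1008 − 961 = 47 mb.
47^0.644 ≈ 11.935.
V ≈ 5.77 × 11.935 ≈ 68.9 kt.
Latitude correction: −1.1 × (37 − 25) = -13.2 kt.
Corrected V ≈ 55.7 kt → 56 kt.

56 kt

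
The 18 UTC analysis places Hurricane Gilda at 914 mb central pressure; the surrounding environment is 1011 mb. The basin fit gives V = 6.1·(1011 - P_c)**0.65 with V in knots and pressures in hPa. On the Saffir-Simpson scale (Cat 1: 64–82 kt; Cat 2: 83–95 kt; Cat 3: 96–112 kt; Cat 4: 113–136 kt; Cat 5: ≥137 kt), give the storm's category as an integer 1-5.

4

ΔP = 1011 − 914 = 97 mb.
V ≈ 6.1 × 97^0.65 = 6.1 × 19.56 ≈ 119 kt.
119 kt falls in the Category 4 band.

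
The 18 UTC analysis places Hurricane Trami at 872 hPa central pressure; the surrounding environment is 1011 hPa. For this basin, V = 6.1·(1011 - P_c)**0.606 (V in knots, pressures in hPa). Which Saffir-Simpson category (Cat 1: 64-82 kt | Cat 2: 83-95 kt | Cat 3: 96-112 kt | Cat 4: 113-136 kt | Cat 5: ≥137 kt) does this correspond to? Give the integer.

ΔP = 1011 − 872 = 139 hPa.
V ≈ 6.1 × 139^0.606 = 6.1 × 19.89 ≈ 121 kt.
121 kt falls in the Category 4 band.

4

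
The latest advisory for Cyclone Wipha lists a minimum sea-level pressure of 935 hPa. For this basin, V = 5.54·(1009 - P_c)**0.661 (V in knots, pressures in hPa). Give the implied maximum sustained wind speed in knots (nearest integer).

ΔP = 1009 − 935 = 74 hPa.
74^0.661 ≈ 17.201.
V ≈ 5.54 × 17.201 ≈ 95.3 kt.

95 kt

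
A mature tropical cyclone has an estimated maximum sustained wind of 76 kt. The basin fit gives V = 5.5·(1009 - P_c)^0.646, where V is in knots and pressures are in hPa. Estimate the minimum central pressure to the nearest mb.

951 mb

ΔP = (V / 5.5)^(1/0.646) = (76/5.5)^1.548.
76/5.5 = 13.818; 13.818^1.548 ≈ 58.26 mb.
P_c = 1009 − 58.26 = 950.74 ≈ 951 mb.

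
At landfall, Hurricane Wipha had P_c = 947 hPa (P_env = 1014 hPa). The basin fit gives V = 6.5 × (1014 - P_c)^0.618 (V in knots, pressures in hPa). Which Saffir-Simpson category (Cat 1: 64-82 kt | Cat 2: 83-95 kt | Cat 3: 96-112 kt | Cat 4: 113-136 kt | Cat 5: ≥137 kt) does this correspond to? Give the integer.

2

ΔP = 1014 − 947 = 67 hPa.
V ≈ 6.5 × 67^0.618 = 6.5 × 13.44 ≈ 87 kt.
87 kt falls in the Category 2 band.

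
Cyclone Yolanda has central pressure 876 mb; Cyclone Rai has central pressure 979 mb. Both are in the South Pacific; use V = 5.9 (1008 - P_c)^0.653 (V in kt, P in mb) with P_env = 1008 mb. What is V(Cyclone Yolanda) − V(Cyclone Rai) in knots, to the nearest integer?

90 kt

Cyclone Yolanda: ΔP = 132; V ≈ 5.9 × 132^0.653 ≈ 143.08 kt.
Cyclone Rai: ΔP = 29; V ≈ 5.9 × 29^0.653 ≈ 53.19 kt.
Difference ≈ 143.08 − 53.19 = 89.89 → 90 kt.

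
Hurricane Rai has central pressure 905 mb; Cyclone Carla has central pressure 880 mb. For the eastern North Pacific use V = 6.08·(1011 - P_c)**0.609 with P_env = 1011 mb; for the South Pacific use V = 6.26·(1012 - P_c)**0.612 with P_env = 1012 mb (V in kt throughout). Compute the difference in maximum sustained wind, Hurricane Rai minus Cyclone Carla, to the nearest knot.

Hurricane Rai: ΔP = 106; V ≈ 6.08 × 106^0.609 ≈ 104.07 kt.
Cyclone Carla: ΔP = 132; V ≈ 6.26 × 132^0.612 ≈ 124.27 kt.
Difference ≈ 104.07 − 124.27 = -20.20 → -20 kt.

-20 kt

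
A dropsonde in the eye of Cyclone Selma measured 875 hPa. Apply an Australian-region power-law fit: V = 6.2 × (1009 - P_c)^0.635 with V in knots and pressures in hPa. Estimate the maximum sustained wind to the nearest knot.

139 kt

ΔP = 1009 − 875 = 134 hPa.
134^0.635 ≈ 22.424.
V ≈ 6.2 × 22.424 ≈ 139.0 kt.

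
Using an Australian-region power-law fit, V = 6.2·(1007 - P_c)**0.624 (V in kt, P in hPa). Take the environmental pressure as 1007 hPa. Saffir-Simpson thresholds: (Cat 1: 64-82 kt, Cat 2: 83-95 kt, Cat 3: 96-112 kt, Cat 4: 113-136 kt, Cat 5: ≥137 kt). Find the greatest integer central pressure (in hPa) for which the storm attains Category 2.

943 hPa

Category 2 begins at V = 83 kt.
Required ΔP = (83/6.2)^(1/0.624) = 13.387^1.603 ≈ 63.91 hPa.
P_c ≤ 1007 − 63.91 = 943.09, so the highest integer P_c is 943 hPa.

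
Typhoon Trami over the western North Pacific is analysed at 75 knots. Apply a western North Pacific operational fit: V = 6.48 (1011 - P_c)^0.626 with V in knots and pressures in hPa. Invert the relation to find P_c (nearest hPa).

961 hPa

ΔP = (V / 6.48)^(1/0.626) = (75/6.48)^1.597.
75/6.48 = 11.574; 11.574^1.597 ≈ 49.99 hPa.
P_c = 1011 − 49.99 = 961.01 ≈ 961 hPa.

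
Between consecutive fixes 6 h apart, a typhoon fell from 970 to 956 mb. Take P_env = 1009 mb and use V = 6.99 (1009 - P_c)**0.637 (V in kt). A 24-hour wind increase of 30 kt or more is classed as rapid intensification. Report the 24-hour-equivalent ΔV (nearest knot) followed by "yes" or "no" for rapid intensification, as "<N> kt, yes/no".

V₁: ΔP = 39, V ≈ 6.99 × 39^0.637 ≈ 72.11 kt.
V₂: ΔP = 53, V ≈ 6.99 × 53^0.637 ≈ 87.67 kt.
ΔV over 6 h = 15.56 kt → 24 h equivalent = 15.56 × 24/6 ≈ 62.24 kt.
62 kt ≥ 30 kt ⇒ rapid intensification.

62 kt, yes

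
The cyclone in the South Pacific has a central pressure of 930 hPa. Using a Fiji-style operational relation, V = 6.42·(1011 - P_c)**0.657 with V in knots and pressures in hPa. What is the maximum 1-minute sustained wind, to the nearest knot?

ΔP = 1011 − 930 = 81 hPa.
81^0.657 ≈ 17.942.
V ≈ 6.42 × 17.942 ≈ 115.2 kt.

115 kt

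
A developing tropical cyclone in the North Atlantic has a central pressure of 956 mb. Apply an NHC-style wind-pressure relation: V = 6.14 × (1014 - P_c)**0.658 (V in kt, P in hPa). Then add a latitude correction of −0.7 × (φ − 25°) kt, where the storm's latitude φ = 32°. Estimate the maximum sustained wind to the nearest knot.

84 kt

ΔP = 1014 − 956 = 58 mb.
58^0.658 ≈ 14.466.
V ≈ 6.14 × 14.466 ≈ 88.8 kt.
Latitude correction: −0.7 × (32 − 25) = -4.9 kt.
Corrected V ≈ 83.9 kt → 84 kt.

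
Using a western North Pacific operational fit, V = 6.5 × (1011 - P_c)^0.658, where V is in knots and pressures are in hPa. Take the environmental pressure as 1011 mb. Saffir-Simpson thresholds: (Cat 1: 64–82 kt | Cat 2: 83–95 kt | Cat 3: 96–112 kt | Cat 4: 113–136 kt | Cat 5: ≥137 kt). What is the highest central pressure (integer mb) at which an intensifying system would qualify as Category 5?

Category 5 begins at V = 137 kt.
Required ΔP = (137/6.5)^(1/0.658) = 21.077^1.520 ≈ 102.77 mb.
P_c ≤ 1011 − 102.77 = 908.23, so the highest integer P_c is 908 mb.

908 mb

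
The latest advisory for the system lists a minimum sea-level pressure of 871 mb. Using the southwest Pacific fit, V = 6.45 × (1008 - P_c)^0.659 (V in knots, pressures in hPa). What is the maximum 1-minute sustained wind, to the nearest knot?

ΔP = 1008 − 871 = 137 mb.
137^0.659 ≈ 25.592.
V ≈ 6.45 × 25.592 ≈ 165.1 kt.

165 kt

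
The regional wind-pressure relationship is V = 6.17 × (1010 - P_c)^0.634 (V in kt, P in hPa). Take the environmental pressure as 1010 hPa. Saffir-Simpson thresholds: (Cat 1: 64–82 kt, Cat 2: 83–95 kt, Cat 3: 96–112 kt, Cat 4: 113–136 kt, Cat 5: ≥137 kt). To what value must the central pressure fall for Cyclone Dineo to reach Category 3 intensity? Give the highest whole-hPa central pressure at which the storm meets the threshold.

934 hPa

Category 3 begins at V = 96 kt.
Required ΔP = (96/6.17)^(1/0.634) = 15.559^1.577 ≈ 75.88 hPa.
P_c ≤ 1010 − 75.88 = 934.12, so the highest integer P_c is 934 hPa.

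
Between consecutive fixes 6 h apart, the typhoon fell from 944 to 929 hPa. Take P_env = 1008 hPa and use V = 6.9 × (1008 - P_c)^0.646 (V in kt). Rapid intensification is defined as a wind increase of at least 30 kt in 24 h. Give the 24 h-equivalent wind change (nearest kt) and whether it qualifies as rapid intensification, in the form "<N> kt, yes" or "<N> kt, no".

V₁: ΔP = 64, V ≈ 6.9 × 64^0.646 ≈ 101.31 kt.
V₂: ΔP = 79, V ≈ 6.9 × 79^0.646 ≈ 116.07 kt.
ΔV over 6 h = 14.76 kt → 24 h equivalent = 14.76 × 24/6 ≈ 59.04 kt.
59 kt ≥ 30 kt ⇒ rapid intensification.

59 kt, yes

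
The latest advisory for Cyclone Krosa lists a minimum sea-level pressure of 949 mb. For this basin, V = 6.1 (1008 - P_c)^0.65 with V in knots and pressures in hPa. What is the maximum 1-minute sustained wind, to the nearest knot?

86 kt

ΔP = 1008 − 949 = 59 mb.
59^0.65 ≈ 14.160.
V ≈ 6.1 × 14.160 ≈ 86.4 kt.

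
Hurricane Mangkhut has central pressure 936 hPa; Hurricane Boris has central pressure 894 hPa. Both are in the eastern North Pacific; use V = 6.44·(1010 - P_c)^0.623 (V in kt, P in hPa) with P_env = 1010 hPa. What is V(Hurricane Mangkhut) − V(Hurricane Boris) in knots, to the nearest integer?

-30 kt

Hurricane Mangkhut: ΔP = 74; V ≈ 6.44 × 74^0.623 ≈ 94.06 kt.
Hurricane Boris: ΔP = 116; V ≈ 6.44 × 116^0.623 ≈ 124.46 kt.
Difference ≈ 94.06 − 124.46 = -30.40 → -30 kt.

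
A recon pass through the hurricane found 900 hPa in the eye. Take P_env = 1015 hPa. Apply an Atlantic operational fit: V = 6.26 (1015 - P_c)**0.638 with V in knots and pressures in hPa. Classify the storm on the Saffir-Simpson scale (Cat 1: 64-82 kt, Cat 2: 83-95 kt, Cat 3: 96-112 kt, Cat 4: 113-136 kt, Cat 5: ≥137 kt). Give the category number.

ΔP = 1015 − 900 = 115 hPa.
V ≈ 6.26 × 115^0.638 = 6.26 × 20.64 ≈ 129 kt.
129 kt falls in the Category 4 band.

4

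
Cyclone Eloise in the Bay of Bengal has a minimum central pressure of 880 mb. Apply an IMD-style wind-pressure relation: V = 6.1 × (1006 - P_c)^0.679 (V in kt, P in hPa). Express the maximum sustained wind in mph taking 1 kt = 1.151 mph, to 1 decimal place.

187.3 mph

ΔP = 1006 − 880 = 126 mb.
V ≈ 6.1 × 126^0.679 = 6.1 × 26.678 ≈ 162.735 kt.
162.735 × 1.151 ≈ 187.31 mph → 187.3 mph.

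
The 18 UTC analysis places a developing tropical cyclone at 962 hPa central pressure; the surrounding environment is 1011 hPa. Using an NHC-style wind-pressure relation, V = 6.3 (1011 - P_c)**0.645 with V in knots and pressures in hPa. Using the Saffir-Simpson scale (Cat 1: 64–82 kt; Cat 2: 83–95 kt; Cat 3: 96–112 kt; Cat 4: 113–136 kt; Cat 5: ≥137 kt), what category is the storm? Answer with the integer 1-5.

ΔP = 1011 − 962 = 49 hPa.
V ≈ 6.3 × 49^0.645 = 6.3 × 12.31 ≈ 78 kt.
78 kt falls in the Category 1 band.

1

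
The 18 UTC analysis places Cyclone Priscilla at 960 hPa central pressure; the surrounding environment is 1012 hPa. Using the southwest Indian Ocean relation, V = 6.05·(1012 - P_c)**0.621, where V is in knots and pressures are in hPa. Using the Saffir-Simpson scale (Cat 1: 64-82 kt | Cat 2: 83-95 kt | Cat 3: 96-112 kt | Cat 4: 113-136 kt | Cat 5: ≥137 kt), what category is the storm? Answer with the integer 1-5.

ΔP = 1012 − 960 = 52 hPa.
V ≈ 6.05 × 52^0.621 = 6.05 × 11.63 ≈ 70 kt.
70 kt falls in the Category 1 band.

1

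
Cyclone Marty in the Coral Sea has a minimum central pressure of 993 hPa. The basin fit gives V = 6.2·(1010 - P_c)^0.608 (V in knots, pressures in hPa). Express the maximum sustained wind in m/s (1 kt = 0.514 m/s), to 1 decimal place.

17.8 m/s

ΔP = 1010 − 993 = 17 hPa.
V ≈ 6.2 × 17^0.608 = 6.2 × 5.599 ≈ 34.714 kt.
34.714 × 0.514 ≈ 17.84 m/s → 17.8 m/s.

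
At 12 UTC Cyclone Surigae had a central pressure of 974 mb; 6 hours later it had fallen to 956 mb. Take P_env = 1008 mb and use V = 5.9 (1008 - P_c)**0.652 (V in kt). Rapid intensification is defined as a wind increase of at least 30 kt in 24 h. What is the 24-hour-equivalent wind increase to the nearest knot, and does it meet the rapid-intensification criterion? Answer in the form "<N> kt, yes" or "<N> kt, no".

V₁: ΔP = 34, V ≈ 5.9 × 34^0.652 ≈ 58.80 kt.
V₂: ΔP = 52, V ≈ 5.9 × 52^0.652 ≈ 77.57 kt.
ΔV over 6 h = 18.77 kt → 24 h equivalent = 18.77 × 24/6 ≈ 75.08 kt.
75 kt ≥ 30 kt ⇒ rapid intensification.

75 kt, yes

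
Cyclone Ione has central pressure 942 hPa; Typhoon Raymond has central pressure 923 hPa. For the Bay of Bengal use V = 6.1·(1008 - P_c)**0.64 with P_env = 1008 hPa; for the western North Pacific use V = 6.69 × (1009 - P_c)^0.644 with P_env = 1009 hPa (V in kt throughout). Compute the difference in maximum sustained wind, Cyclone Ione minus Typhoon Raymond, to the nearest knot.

-29 kt

Cyclone Ione: ΔP = 66; V ≈ 6.1 × 66^0.64 ≈ 89.09 kt.
Typhoon Raymond: ΔP = 86; V ≈ 6.69 × 86^0.644 ≈ 117.83 kt.
Difference ≈ 89.09 − 117.83 = -28.74 → -29 kt.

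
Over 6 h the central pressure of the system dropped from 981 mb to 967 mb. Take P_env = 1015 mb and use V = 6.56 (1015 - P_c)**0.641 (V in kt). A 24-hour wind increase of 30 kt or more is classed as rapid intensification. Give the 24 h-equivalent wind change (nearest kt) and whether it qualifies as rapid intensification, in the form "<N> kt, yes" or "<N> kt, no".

62 kt, yes

V₁: ΔP = 34, V ≈ 6.56 × 34^0.641 ≈ 62.89 kt.
V₂: ΔP = 48, V ≈ 6.56 × 48^0.641 ≈ 78.45 kt.
ΔV over 6 h = 15.56 kt → 24 h equivalent = 15.56 × 24/6 ≈ 62.24 kt.
62 kt ≥ 30 kt ⇒ rapid intensification.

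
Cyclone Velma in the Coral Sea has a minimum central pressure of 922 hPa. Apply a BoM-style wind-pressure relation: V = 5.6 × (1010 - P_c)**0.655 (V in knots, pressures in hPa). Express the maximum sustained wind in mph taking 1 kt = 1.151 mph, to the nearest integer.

ΔP = 1010 − 922 = 88 hPa.
V ≈ 5.6 × 88^0.655 = 5.6 × 18.777 ≈ 105.154 kt.
105.154 × 1.151 ≈ 121.03 mph → 121 mph.

121 mph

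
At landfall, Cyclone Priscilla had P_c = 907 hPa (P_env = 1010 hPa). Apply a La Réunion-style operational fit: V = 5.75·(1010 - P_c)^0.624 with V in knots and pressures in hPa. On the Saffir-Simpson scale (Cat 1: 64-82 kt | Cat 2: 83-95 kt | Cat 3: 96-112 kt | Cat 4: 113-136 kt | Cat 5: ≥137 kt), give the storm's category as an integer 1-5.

3

ΔP = 1010 − 907 = 103 hPa.
V ≈ 5.75 × 103^0.624 = 5.75 × 18.03 ≈ 104 kt.
104 kt falls in the Category 3 band.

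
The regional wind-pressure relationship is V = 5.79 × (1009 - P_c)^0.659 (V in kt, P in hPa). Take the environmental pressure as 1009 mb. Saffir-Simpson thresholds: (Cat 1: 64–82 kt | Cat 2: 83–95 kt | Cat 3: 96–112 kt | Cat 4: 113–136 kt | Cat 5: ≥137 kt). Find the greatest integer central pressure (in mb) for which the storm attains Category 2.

952 mb

Category 2 begins at V = 83 kt.
Required ΔP = (83/5.79)^(1/0.659) = 14.335^1.517 ≈ 56.86 mb.
P_c ≤ 1009 − 56.86 = 952.14, so the highest integer P_c is 952 mb.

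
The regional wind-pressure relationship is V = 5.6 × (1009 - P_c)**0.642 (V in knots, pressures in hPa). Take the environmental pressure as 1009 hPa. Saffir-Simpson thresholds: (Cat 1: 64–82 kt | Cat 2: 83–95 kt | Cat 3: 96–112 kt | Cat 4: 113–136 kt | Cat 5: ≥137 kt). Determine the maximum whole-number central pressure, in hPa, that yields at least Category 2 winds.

942 hPa

Category 2 begins at V = 83 kt.
Required ΔP = (83/5.6)^(1/0.642) = 14.821^1.558 ≈ 66.65 hPa.
P_c ≤ 1009 − 66.65 = 942.35, so the highest integer P_c is 942 hPa.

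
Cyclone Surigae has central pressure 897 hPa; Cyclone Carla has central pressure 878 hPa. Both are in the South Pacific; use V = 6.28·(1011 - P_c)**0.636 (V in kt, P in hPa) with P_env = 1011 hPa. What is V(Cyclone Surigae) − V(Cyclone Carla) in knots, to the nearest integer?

-13 kt

Cyclone Surigae: ΔP = 114; V ≈ 6.28 × 114^0.636 ≈ 127.69 kt.
Cyclone Carla: ΔP = 133; V ≈ 6.28 × 133^0.636 ≈ 140.84 kt.
Difference ≈ 127.69 − 140.84 = -13.15 → -13 kt.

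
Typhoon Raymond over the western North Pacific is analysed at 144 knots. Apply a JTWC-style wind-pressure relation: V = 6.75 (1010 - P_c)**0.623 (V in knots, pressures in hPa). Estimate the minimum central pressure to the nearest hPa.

874 hPa

ΔP = (V / 6.75)^(1/0.623) = (144/6.75)^1.605.
144/6.75 = 21.333; 21.333^1.605 ≈ 135.93 hPa.
P_c = 1010 − 135.93 = 874.07 ≈ 874 hPa.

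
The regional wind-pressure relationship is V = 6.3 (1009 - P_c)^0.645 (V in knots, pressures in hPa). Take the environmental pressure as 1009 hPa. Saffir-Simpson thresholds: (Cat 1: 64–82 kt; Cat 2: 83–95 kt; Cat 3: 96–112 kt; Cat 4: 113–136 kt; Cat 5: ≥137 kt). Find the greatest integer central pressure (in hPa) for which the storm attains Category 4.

921 hPa

Category 4 begins at V = 113 kt.
Required ΔP = (113/6.3)^(1/0.645) = 17.937^1.550 ≈ 87.86 hPa.
P_c ≤ 1009 − 87.86 = 921.14, so the highest integer P_c is 921 hPa.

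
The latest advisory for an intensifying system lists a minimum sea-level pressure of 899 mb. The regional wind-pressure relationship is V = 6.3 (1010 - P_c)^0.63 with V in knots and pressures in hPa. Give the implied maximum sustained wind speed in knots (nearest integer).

122 kt

ΔP = 1010 − 899 = 111 mb.
111^0.63 ≈ 19.434.
V ≈ 6.3 × 19.434 ≈ 122.4 kt.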